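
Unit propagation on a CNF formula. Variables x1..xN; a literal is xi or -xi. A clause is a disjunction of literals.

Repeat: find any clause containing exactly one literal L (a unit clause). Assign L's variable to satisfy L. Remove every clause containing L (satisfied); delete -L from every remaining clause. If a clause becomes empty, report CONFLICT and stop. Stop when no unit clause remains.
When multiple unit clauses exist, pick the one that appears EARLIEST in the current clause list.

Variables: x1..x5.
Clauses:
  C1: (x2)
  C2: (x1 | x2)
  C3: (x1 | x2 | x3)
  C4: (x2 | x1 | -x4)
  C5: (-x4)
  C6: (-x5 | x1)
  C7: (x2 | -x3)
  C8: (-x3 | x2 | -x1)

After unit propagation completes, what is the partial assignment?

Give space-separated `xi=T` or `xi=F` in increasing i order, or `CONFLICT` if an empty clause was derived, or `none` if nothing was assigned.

Answer: x2=T x4=F

Derivation:
unit clause [2] forces x2=T; simplify:
  satisfied 6 clause(s); 2 remain; assigned so far: [2]
unit clause [-4] forces x4=F; simplify:
  satisfied 1 clause(s); 1 remain; assigned so far: [2, 4]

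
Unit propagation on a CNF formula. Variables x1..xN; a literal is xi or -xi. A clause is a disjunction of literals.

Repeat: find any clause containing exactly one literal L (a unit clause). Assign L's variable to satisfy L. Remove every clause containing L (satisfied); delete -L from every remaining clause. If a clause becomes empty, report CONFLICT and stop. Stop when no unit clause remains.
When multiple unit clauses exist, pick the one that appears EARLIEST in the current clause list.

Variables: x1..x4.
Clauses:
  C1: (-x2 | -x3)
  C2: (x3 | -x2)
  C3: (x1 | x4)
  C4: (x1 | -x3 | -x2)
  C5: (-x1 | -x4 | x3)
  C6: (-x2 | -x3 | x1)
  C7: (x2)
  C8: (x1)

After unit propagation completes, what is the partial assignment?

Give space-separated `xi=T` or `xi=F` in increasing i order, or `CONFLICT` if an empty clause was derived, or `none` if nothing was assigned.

unit clause [2] forces x2=T; simplify:
  drop -2 from [-2, -3] -> [-3]
  drop -2 from [3, -2] -> [3]
  drop -2 from [1, -3, -2] -> [1, -3]
  drop -2 from [-2, -3, 1] -> [-3, 1]
  satisfied 1 clause(s); 7 remain; assigned so far: [2]
unit clause [-3] forces x3=F; simplify:
  drop 3 from [3] -> [] (empty!)
  drop 3 from [-1, -4, 3] -> [-1, -4]
  satisfied 3 clause(s); 4 remain; assigned so far: [2, 3]
CONFLICT (empty clause)

Answer: CONFLICT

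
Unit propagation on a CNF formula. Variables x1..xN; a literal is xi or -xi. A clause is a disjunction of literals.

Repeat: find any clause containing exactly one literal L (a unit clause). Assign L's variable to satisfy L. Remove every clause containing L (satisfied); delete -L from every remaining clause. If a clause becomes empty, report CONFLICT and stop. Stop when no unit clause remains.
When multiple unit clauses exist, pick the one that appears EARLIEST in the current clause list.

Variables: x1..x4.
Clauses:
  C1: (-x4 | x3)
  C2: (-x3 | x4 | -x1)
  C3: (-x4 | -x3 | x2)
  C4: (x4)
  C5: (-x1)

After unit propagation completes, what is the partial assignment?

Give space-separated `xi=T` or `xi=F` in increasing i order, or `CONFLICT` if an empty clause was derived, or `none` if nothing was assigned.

Answer: x1=F x2=T x3=T x4=T

Derivation:
unit clause [4] forces x4=T; simplify:
  drop -4 from [-4, 3] -> [3]
  drop -4 from [-4, -3, 2] -> [-3, 2]
  satisfied 2 clause(s); 3 remain; assigned so far: [4]
unit clause [3] forces x3=T; simplify:
  drop -3 from [-3, 2] -> [2]
  satisfied 1 clause(s); 2 remain; assigned so far: [3, 4]
unit clause [2] forces x2=T; simplify:
  satisfied 1 clause(s); 1 remain; assigned so far: [2, 3, 4]
unit clause [-1] forces x1=F; simplify:
  satisfied 1 clause(s); 0 remain; assigned so far: [1, 2, 3, 4]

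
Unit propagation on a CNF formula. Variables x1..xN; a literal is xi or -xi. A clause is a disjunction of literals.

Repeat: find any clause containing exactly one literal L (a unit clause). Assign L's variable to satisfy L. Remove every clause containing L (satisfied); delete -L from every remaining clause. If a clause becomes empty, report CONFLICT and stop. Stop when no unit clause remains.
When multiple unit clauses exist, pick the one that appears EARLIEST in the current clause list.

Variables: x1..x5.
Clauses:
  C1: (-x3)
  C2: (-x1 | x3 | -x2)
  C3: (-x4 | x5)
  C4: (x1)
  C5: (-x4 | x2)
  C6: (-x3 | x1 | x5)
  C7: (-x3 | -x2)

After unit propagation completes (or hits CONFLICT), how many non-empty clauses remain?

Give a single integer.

Answer: 0

Derivation:
unit clause [-3] forces x3=F; simplify:
  drop 3 from [-1, 3, -2] -> [-1, -2]
  satisfied 3 clause(s); 4 remain; assigned so far: [3]
unit clause [1] forces x1=T; simplify:
  drop -1 from [-1, -2] -> [-2]
  satisfied 1 clause(s); 3 remain; assigned so far: [1, 3]
unit clause [-2] forces x2=F; simplify:
  drop 2 from [-4, 2] -> [-4]
  satisfied 1 clause(s); 2 remain; assigned so far: [1, 2, 3]
unit clause [-4] forces x4=F; simplify:
  satisfied 2 clause(s); 0 remain; assigned so far: [1, 2, 3, 4]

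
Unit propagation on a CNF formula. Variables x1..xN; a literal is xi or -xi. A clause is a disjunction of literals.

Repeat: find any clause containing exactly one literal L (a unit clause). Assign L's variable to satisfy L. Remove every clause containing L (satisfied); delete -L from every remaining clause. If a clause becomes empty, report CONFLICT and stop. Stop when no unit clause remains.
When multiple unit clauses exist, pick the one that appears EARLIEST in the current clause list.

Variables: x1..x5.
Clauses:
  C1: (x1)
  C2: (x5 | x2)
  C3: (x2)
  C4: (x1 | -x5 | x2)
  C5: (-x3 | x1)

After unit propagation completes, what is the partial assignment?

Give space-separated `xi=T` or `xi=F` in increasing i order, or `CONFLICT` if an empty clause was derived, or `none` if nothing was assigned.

unit clause [1] forces x1=T; simplify:
  satisfied 3 clause(s); 2 remain; assigned so far: [1]
unit clause [2] forces x2=T; simplify:
  satisfied 2 clause(s); 0 remain; assigned so far: [1, 2]

Answer: x1=T x2=T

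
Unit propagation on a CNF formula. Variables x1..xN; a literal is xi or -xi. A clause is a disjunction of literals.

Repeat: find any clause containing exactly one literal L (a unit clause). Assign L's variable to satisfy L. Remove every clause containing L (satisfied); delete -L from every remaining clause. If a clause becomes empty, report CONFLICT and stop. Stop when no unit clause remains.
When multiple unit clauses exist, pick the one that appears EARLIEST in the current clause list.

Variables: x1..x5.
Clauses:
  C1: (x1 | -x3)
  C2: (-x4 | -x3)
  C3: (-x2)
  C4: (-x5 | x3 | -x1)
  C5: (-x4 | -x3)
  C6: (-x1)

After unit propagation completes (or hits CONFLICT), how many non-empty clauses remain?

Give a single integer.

unit clause [-2] forces x2=F; simplify:
  satisfied 1 clause(s); 5 remain; assigned so far: [2]
unit clause [-1] forces x1=F; simplify:
  drop 1 from [1, -3] -> [-3]
  satisfied 2 clause(s); 3 remain; assigned so far: [1, 2]
unit clause [-3] forces x3=F; simplify:
  satisfied 3 clause(s); 0 remain; assigned so far: [1, 2, 3]

Answer: 0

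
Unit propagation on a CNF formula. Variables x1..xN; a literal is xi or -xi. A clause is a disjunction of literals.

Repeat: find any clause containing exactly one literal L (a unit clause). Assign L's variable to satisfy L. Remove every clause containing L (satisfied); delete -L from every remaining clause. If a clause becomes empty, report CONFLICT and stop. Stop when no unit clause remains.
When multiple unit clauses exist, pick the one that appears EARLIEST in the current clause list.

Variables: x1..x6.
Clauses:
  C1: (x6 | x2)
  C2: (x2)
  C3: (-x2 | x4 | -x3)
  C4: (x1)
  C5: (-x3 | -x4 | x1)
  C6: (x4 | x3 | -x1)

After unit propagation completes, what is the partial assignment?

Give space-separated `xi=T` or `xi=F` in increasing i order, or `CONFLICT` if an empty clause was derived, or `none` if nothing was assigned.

unit clause [2] forces x2=T; simplify:
  drop -2 from [-2, 4, -3] -> [4, -3]
  satisfied 2 clause(s); 4 remain; assigned so far: [2]
unit clause [1] forces x1=T; simplify:
  drop -1 from [4, 3, -1] -> [4, 3]
  satisfied 2 clause(s); 2 remain; assigned so far: [1, 2]

Answer: x1=T x2=T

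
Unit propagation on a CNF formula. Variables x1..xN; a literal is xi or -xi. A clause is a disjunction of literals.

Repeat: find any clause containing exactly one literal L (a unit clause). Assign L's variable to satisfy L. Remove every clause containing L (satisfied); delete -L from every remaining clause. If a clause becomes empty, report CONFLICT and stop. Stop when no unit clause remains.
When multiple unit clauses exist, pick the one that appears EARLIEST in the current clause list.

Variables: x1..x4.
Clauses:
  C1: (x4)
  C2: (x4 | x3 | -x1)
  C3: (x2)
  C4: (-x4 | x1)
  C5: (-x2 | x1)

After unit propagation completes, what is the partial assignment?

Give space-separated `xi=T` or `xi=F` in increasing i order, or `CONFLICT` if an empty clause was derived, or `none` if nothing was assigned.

unit clause [4] forces x4=T; simplify:
  drop -4 from [-4, 1] -> [1]
  satisfied 2 clause(s); 3 remain; assigned so far: [4]
unit clause [2] forces x2=T; simplify:
  drop -2 from [-2, 1] -> [1]
  satisfied 1 clause(s); 2 remain; assigned so far: [2, 4]
unit clause [1] forces x1=T; simplify:
  satisfied 2 clause(s); 0 remain; assigned so far: [1, 2, 4]

Answer: x1=T x2=T x4=T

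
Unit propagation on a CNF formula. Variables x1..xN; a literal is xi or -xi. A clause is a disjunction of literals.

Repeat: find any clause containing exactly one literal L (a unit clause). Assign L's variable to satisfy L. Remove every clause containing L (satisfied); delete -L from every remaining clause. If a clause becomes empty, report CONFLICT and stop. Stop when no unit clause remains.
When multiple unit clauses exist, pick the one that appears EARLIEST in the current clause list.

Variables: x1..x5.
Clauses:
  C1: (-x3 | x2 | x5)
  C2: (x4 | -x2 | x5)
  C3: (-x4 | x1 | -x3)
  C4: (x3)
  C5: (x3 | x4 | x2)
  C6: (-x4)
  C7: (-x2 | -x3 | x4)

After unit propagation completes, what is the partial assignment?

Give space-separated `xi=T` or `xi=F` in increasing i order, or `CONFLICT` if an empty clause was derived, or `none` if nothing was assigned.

unit clause [3] forces x3=T; simplify:
  drop -3 from [-3, 2, 5] -> [2, 5]
  drop -3 from [-4, 1, -3] -> [-4, 1]
  drop -3 from [-2, -3, 4] -> [-2, 4]
  satisfied 2 clause(s); 5 remain; assigned so far: [3]
unit clause [-4] forces x4=F; simplify:
  drop 4 from [4, -2, 5] -> [-2, 5]
  drop 4 from [-2, 4] -> [-2]
  satisfied 2 clause(s); 3 remain; assigned so far: [3, 4]
unit clause [-2] forces x2=F; simplify:
  drop 2 from [2, 5] -> [5]
  satisfied 2 clause(s); 1 remain; assigned so far: [2, 3, 4]
unit clause [5] forces x5=T; simplify:
  satisfied 1 clause(s); 0 remain; assigned so far: [2, 3, 4, 5]

Answer: x2=F x3=T x4=F x5=T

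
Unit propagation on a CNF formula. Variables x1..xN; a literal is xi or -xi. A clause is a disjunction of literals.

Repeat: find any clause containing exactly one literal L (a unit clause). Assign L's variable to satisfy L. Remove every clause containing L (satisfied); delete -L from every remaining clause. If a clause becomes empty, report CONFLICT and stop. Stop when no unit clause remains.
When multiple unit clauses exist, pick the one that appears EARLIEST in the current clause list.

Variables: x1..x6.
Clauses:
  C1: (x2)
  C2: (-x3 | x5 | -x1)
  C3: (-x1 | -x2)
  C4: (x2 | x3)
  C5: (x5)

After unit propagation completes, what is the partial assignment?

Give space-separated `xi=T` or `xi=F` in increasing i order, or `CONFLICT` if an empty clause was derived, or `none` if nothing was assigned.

Answer: x1=F x2=T x5=T

Derivation:
unit clause [2] forces x2=T; simplify:
  drop -2 from [-1, -2] -> [-1]
  satisfied 2 clause(s); 3 remain; assigned so far: [2]
unit clause [-1] forces x1=F; simplify:
  satisfied 2 clause(s); 1 remain; assigned so far: [1, 2]
unit clause [5] forces x5=T; simplify:
  satisfied 1 clause(s); 0 remain; assigned so far: [1, 2, 5]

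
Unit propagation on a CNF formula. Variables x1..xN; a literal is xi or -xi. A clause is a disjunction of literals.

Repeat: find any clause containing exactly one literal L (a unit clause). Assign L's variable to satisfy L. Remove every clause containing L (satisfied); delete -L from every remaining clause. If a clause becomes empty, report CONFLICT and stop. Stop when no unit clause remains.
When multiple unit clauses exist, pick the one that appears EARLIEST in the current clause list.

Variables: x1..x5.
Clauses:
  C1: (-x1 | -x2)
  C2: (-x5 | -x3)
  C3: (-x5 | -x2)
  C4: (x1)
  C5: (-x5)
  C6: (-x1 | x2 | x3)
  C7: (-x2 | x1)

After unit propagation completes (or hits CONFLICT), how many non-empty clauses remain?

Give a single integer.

Answer: 0

Derivation:
unit clause [1] forces x1=T; simplify:
  drop -1 from [-1, -2] -> [-2]
  drop -1 from [-1, 2, 3] -> [2, 3]
  satisfied 2 clause(s); 5 remain; assigned so far: [1]
unit clause [-2] forces x2=F; simplify:
  drop 2 from [2, 3] -> [3]
  satisfied 2 clause(s); 3 remain; assigned so far: [1, 2]
unit clause [-5] forces x5=F; simplify:
  satisfied 2 clause(s); 1 remain; assigned so far: [1, 2, 5]
unit clause [3] forces x3=T; simplify:
  satisfied 1 clause(s); 0 remain; assigned so far: [1, 2, 3, 5]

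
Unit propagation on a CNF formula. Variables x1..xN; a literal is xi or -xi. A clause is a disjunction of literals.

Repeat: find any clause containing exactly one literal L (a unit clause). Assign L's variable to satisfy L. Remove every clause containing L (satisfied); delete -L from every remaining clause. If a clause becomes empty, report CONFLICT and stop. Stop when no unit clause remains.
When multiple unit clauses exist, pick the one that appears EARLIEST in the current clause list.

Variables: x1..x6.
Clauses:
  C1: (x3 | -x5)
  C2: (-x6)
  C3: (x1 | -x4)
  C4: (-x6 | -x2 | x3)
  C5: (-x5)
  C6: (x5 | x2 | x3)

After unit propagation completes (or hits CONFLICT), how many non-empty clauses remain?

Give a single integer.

unit clause [-6] forces x6=F; simplify:
  satisfied 2 clause(s); 4 remain; assigned so far: [6]
unit clause [-5] forces x5=F; simplify:
  drop 5 from [5, 2, 3] -> [2, 3]
  satisfied 2 clause(s); 2 remain; assigned so far: [5, 6]

Answer: 2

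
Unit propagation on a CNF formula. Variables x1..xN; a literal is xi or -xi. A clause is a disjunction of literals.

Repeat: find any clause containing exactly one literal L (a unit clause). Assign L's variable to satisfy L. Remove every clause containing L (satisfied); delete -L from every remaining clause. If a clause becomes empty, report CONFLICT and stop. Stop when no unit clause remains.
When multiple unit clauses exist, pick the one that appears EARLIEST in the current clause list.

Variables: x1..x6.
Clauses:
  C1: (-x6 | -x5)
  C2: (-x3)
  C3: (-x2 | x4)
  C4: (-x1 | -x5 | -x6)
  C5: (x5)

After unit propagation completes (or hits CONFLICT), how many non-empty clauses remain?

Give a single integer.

unit clause [-3] forces x3=F; simplify:
  satisfied 1 clause(s); 4 remain; assigned so far: [3]
unit clause [5] forces x5=T; simplify:
  drop -5 from [-6, -5] -> [-6]
  drop -5 from [-1, -5, -6] -> [-1, -6]
  satisfied 1 clause(s); 3 remain; assigned so far: [3, 5]
unit clause [-6] forces x6=F; simplify:
  satisfied 2 clause(s); 1 remain; assigned so far: [3, 5, 6]

Answer: 1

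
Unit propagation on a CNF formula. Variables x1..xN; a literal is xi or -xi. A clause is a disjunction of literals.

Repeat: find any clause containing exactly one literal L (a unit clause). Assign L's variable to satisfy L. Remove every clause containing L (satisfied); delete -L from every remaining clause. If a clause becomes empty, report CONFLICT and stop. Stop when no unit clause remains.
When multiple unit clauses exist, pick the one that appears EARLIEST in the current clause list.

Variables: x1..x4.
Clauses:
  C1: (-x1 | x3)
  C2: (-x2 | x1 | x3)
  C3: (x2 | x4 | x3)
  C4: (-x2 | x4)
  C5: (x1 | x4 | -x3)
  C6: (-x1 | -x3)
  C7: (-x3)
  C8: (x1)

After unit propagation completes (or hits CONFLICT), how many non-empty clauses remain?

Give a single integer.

Answer: 3

Derivation:
unit clause [-3] forces x3=F; simplify:
  drop 3 from [-1, 3] -> [-1]
  drop 3 from [-2, 1, 3] -> [-2, 1]
  drop 3 from [2, 4, 3] -> [2, 4]
  satisfied 3 clause(s); 5 remain; assigned so far: [3]
unit clause [-1] forces x1=F; simplify:
  drop 1 from [-2, 1] -> [-2]
  drop 1 from [1] -> [] (empty!)
  satisfied 1 clause(s); 4 remain; assigned so far: [1, 3]
CONFLICT (empty clause)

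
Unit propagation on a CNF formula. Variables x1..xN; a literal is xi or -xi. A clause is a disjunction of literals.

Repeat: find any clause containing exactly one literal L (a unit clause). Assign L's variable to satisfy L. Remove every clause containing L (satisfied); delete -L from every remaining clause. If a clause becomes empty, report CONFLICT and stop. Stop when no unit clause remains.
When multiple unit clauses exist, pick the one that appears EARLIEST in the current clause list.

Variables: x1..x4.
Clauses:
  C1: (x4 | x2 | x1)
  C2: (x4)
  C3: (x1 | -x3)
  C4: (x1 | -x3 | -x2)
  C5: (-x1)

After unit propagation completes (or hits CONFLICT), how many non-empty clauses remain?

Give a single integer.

Answer: 0

Derivation:
unit clause [4] forces x4=T; simplify:
  satisfied 2 clause(s); 3 remain; assigned so far: [4]
unit clause [-1] forces x1=F; simplify:
  drop 1 from [1, -3] -> [-3]
  drop 1 from [1, -3, -2] -> [-3, -2]
  satisfied 1 clause(s); 2 remain; assigned so far: [1, 4]
unit clause [-3] forces x3=F; simplify:
  satisfied 2 clause(s); 0 remain; assigned so far: [1, 3, 4]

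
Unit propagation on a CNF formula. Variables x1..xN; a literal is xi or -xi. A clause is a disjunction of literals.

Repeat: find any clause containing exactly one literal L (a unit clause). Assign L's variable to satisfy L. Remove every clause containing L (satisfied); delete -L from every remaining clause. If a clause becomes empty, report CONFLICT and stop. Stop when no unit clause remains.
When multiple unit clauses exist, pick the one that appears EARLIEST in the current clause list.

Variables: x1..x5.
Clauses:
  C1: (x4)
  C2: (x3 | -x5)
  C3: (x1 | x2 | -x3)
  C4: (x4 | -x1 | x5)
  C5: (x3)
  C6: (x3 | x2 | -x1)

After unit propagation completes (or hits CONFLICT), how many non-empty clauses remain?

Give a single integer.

Answer: 1

Derivation:
unit clause [4] forces x4=T; simplify:
  satisfied 2 clause(s); 4 remain; assigned so far: [4]
unit clause [3] forces x3=T; simplify:
  drop -3 from [1, 2, -3] -> [1, 2]
  satisfied 3 clause(s); 1 remain; assigned so far: [3, 4]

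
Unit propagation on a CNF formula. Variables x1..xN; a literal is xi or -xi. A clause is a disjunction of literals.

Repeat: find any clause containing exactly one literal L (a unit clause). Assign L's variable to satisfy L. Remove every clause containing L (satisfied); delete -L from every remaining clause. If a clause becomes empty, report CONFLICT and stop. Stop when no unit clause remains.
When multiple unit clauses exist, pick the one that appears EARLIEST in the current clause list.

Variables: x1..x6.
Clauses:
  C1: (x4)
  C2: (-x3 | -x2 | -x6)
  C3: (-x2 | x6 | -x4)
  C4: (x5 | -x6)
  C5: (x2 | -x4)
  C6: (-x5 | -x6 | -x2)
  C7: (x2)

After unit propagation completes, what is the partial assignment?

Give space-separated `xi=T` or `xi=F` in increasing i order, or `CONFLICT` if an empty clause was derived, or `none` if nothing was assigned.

Answer: CONFLICT

Derivation:
unit clause [4] forces x4=T; simplify:
  drop -4 from [-2, 6, -4] -> [-2, 6]
  drop -4 from [2, -4] -> [2]
  satisfied 1 clause(s); 6 remain; assigned so far: [4]
unit clause [2] forces x2=T; simplify:
  drop -2 from [-3, -2, -6] -> [-3, -6]
  drop -2 from [-2, 6] -> [6]
  drop -2 from [-5, -6, -2] -> [-5, -6]
  satisfied 2 clause(s); 4 remain; assigned so far: [2, 4]
unit clause [6] forces x6=T; simplify:
  drop -6 from [-3, -6] -> [-3]
  drop -6 from [5, -6] -> [5]
  drop -6 from [-5, -6] -> [-5]
  satisfied 1 clause(s); 3 remain; assigned so far: [2, 4, 6]
unit clause [-3] forces x3=F; simplify:
  satisfied 1 clause(s); 2 remain; assigned so far: [2, 3, 4, 6]
unit clause [5] forces x5=T; simplify:
  drop -5 from [-5] -> [] (empty!)
  satisfied 1 clause(s); 1 remain; assigned so far: [2, 3, 4, 5, 6]
CONFLICT (empty clause)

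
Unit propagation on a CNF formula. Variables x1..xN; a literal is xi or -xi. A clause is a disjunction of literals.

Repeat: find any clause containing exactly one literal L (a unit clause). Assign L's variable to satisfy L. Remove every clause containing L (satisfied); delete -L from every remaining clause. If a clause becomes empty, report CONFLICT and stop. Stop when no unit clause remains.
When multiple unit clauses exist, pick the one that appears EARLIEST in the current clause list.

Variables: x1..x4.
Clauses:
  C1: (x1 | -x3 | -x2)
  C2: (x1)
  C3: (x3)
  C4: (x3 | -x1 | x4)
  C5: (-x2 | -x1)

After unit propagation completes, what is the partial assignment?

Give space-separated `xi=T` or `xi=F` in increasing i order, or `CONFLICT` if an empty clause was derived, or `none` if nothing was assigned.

Answer: x1=T x2=F x3=T

Derivation:
unit clause [1] forces x1=T; simplify:
  drop -1 from [3, -1, 4] -> [3, 4]
  drop -1 from [-2, -1] -> [-2]
  satisfied 2 clause(s); 3 remain; assigned so far: [1]
unit clause [3] forces x3=T; simplify:
  satisfied 2 clause(s); 1 remain; assigned so far: [1, 3]
unit clause [-2] forces x2=F; simplify:
  satisfied 1 clause(s); 0 remain; assigned so far: [1, 2, 3]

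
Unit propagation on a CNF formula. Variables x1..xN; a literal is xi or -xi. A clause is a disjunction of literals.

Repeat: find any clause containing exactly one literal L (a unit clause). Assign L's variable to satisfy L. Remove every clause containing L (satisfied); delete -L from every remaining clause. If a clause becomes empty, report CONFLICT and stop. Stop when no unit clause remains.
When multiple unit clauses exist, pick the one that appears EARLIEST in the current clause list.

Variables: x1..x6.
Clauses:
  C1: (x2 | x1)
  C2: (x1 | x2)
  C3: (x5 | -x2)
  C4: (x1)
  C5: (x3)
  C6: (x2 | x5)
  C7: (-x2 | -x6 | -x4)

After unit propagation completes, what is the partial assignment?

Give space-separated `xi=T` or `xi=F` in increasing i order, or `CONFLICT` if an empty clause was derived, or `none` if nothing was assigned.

Answer: x1=T x3=T

Derivation:
unit clause [1] forces x1=T; simplify:
  satisfied 3 clause(s); 4 remain; assigned so far: [1]
unit clause [3] forces x3=T; simplify:
  satisfied 1 clause(s); 3 remain; assigned so far: [1, 3]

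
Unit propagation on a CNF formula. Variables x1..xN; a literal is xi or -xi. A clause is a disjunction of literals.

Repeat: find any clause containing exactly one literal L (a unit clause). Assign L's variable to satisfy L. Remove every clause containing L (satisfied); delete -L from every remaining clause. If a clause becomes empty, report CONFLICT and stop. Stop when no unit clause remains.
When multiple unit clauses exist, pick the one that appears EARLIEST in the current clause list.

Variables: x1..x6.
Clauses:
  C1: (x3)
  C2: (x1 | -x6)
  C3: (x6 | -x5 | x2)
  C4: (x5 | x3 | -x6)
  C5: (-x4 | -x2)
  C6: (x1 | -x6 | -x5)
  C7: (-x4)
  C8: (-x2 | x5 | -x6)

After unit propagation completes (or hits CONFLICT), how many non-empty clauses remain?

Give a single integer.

Answer: 4

Derivation:
unit clause [3] forces x3=T; simplify:
  satisfied 2 clause(s); 6 remain; assigned so far: [3]
unit clause [-4] forces x4=F; simplify:
  satisfied 2 clause(s); 4 remain; assigned so far: [3, 4]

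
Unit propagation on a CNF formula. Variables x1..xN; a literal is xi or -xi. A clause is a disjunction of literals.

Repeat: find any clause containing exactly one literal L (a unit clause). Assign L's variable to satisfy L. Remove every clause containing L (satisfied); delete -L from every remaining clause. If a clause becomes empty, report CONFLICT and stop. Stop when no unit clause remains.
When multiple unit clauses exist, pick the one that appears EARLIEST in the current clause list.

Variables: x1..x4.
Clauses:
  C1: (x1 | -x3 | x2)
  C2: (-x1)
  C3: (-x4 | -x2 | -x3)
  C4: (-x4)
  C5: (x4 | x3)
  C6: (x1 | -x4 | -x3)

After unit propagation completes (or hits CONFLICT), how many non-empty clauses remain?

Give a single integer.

unit clause [-1] forces x1=F; simplify:
  drop 1 from [1, -3, 2] -> [-3, 2]
  drop 1 from [1, -4, -3] -> [-4, -3]
  satisfied 1 clause(s); 5 remain; assigned so far: [1]
unit clause [-4] forces x4=F; simplify:
  drop 4 from [4, 3] -> [3]
  satisfied 3 clause(s); 2 remain; assigned so far: [1, 4]
unit clause [3] forces x3=T; simplify:
  drop -3 from [-3, 2] -> [2]
  satisfied 1 clause(s); 1 remain; assigned so far: [1, 3, 4]
unit clause [2] forces x2=T; simplify:
  satisfied 1 clause(s); 0 remain; assigned so far: [1, 2, 3, 4]

Answer: 0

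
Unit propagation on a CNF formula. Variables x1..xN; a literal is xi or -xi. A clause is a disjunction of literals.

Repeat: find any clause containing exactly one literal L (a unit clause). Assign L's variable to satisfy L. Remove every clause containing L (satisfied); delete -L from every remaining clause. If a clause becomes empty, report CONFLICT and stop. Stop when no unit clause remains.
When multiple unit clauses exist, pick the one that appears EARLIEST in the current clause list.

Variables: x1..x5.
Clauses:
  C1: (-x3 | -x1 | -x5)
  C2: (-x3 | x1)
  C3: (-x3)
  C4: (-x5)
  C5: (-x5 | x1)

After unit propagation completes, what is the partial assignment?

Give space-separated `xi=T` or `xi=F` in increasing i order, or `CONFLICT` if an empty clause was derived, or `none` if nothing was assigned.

unit clause [-3] forces x3=F; simplify:
  satisfied 3 clause(s); 2 remain; assigned so far: [3]
unit clause [-5] forces x5=F; simplify:
  satisfied 2 clause(s); 0 remain; assigned so far: [3, 5]

Answer: x3=F x5=F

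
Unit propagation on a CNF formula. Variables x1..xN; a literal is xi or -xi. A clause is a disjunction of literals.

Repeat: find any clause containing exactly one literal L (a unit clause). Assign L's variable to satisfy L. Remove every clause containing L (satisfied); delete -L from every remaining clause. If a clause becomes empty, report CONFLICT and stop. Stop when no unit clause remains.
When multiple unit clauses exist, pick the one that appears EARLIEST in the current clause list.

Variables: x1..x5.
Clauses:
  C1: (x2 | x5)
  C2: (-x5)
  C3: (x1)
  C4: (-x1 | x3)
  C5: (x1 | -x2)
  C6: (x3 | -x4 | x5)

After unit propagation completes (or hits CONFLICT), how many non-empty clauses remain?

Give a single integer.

unit clause [-5] forces x5=F; simplify:
  drop 5 from [2, 5] -> [2]
  drop 5 from [3, -4, 5] -> [3, -4]
  satisfied 1 clause(s); 5 remain; assigned so far: [5]
unit clause [2] forces x2=T; simplify:
  drop -2 from [1, -2] -> [1]
  satisfied 1 clause(s); 4 remain; assigned so far: [2, 5]
unit clause [1] forces x1=T; simplify:
  drop -1 from [-1, 3] -> [3]
  satisfied 2 clause(s); 2 remain; assigned so far: [1, 2, 5]
unit clause [3] forces x3=T; simplify:
  satisfied 2 clause(s); 0 remain; assigned so far: [1, 2, 3, 5]

Answer: 0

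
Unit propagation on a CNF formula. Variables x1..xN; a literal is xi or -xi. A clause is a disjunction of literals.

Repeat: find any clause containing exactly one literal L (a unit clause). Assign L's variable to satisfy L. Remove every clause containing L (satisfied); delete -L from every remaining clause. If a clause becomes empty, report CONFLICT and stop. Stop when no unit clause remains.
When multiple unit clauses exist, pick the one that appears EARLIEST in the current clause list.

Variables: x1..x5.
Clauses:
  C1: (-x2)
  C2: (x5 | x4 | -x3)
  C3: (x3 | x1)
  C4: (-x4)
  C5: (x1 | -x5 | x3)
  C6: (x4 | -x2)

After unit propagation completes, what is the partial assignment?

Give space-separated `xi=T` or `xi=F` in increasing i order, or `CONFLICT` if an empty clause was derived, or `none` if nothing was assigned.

unit clause [-2] forces x2=F; simplify:
  satisfied 2 clause(s); 4 remain; assigned so far: [2]
unit clause [-4] forces x4=F; simplify:
  drop 4 from [5, 4, -3] -> [5, -3]
  satisfied 1 clause(s); 3 remain; assigned so far: [2, 4]

Answer: x2=F x4=F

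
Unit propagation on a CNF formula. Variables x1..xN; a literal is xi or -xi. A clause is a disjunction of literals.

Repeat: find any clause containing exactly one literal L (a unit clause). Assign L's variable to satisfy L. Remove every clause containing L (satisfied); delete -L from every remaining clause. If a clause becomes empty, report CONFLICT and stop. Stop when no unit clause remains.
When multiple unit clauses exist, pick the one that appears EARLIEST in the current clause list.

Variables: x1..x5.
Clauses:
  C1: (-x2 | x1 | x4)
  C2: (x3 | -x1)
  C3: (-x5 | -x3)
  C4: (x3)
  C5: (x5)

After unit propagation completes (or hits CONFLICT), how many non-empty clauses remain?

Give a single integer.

Answer: 1

Derivation:
unit clause [3] forces x3=T; simplify:
  drop -3 from [-5, -3] -> [-5]
  satisfied 2 clause(s); 3 remain; assigned so far: [3]
unit clause [-5] forces x5=F; simplify:
  drop 5 from [5] -> [] (empty!)
  satisfied 1 clause(s); 2 remain; assigned so far: [3, 5]
CONFLICT (empty clause)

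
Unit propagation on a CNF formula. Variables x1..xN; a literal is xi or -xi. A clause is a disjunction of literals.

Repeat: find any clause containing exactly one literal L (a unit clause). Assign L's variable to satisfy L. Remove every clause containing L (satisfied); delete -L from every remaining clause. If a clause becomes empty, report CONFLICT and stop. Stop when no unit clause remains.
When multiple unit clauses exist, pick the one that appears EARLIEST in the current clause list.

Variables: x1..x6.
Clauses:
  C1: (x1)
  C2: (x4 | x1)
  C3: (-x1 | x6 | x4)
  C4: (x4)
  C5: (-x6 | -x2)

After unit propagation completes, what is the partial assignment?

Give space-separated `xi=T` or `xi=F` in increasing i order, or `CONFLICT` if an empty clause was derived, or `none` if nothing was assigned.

Answer: x1=T x4=T

Derivation:
unit clause [1] forces x1=T; simplify:
  drop -1 from [-1, 6, 4] -> [6, 4]
  satisfied 2 clause(s); 3 remain; assigned so far: [1]
unit clause [4] forces x4=T; simplify:
  satisfied 2 clause(s); 1 remain; assigned so far: [1, 4]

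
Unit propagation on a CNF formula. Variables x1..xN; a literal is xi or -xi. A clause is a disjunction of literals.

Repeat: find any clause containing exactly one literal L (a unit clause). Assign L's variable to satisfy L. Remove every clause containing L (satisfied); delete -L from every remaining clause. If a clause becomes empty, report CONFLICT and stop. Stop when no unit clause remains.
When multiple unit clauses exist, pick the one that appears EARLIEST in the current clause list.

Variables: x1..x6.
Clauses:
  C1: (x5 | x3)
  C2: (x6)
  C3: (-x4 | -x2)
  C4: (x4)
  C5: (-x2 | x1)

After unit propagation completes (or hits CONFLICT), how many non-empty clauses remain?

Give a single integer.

unit clause [6] forces x6=T; simplify:
  satisfied 1 clause(s); 4 remain; assigned so far: [6]
unit clause [4] forces x4=T; simplify:
  drop -4 from [-4, -2] -> [-2]
  satisfied 1 clause(s); 3 remain; assigned so far: [4, 6]
unit clause [-2] forces x2=F; simplify:
  satisfied 2 clause(s); 1 remain; assigned so far: [2, 4, 6]

Answer: 1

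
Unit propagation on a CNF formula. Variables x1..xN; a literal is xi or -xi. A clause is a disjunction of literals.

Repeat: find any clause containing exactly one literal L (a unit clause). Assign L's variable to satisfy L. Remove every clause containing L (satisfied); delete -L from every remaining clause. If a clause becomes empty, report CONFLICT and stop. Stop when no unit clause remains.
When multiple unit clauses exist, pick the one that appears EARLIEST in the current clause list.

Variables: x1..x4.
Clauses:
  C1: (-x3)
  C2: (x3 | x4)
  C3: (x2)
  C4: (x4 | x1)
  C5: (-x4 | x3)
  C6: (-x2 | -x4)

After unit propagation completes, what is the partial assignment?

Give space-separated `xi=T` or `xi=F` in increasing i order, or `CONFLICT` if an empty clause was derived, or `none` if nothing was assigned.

Answer: CONFLICT

Derivation:
unit clause [-3] forces x3=F; simplify:
  drop 3 from [3, 4] -> [4]
  drop 3 from [-4, 3] -> [-4]
  satisfied 1 clause(s); 5 remain; assigned so far: [3]
unit clause [4] forces x4=T; simplify:
  drop -4 from [-4] -> [] (empty!)
  drop -4 from [-2, -4] -> [-2]
  satisfied 2 clause(s); 3 remain; assigned so far: [3, 4]
CONFLICT (empty clause)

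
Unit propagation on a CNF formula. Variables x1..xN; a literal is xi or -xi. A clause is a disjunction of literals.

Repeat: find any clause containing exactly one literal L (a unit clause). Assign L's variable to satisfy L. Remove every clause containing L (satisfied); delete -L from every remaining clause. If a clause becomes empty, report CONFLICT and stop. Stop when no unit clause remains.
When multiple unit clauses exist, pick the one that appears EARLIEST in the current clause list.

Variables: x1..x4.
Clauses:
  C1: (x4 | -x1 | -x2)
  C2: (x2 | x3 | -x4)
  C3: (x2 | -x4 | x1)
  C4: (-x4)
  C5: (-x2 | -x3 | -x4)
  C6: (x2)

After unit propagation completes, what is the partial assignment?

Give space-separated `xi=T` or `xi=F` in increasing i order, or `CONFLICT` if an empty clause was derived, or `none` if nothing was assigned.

unit clause [-4] forces x4=F; simplify:
  drop 4 from [4, -1, -2] -> [-1, -2]
  satisfied 4 clause(s); 2 remain; assigned so far: [4]
unit clause [2] forces x2=T; simplify:
  drop -2 from [-1, -2] -> [-1]
  satisfied 1 clause(s); 1 remain; assigned so far: [2, 4]
unit clause [-1] forces x1=F; simplify:
  satisfied 1 clause(s); 0 remain; assigned so far: [1, 2, 4]

Answer: x1=F x2=T x4=F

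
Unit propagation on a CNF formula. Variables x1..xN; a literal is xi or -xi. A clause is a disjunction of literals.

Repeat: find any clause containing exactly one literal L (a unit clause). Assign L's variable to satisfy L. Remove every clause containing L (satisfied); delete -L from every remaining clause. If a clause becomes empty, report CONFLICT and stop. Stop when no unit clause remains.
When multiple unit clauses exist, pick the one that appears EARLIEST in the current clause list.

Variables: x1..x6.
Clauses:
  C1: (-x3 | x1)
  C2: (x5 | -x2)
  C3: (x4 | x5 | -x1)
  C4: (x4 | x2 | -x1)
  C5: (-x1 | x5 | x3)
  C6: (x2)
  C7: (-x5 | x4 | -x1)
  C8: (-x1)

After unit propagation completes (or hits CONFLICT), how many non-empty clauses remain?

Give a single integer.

unit clause [2] forces x2=T; simplify:
  drop -2 from [5, -2] -> [5]
  satisfied 2 clause(s); 6 remain; assigned so far: [2]
unit clause [5] forces x5=T; simplify:
  drop -5 from [-5, 4, -1] -> [4, -1]
  satisfied 3 clause(s); 3 remain; assigned so far: [2, 5]
unit clause [-1] forces x1=F; simplify:
  drop 1 from [-3, 1] -> [-3]
  satisfied 2 clause(s); 1 remain; assigned so far: [1, 2, 5]
unit clause [-3] forces x3=F; simplify:
  satisfied 1 clause(s); 0 remain; assigned so far: [1, 2, 3, 5]

Answer: 0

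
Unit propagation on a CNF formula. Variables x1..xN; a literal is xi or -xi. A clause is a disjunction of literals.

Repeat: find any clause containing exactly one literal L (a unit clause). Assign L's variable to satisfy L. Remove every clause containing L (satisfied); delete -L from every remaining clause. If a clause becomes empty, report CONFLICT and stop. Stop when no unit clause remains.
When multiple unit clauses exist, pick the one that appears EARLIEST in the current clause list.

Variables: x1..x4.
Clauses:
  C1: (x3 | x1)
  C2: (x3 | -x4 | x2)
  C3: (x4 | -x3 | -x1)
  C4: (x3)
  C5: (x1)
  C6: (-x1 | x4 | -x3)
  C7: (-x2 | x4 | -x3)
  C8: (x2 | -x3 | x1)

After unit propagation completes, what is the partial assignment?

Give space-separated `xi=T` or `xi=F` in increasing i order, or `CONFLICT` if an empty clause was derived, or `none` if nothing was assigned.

Answer: x1=T x3=T x4=T

Derivation:
unit clause [3] forces x3=T; simplify:
  drop -3 from [4, -3, -1] -> [4, -1]
  drop -3 from [-1, 4, -3] -> [-1, 4]
  drop -3 from [-2, 4, -3] -> [-2, 4]
  drop -3 from [2, -3, 1] -> [2, 1]
  satisfied 3 clause(s); 5 remain; assigned so far: [3]
unit clause [1] forces x1=T; simplify:
  drop -1 from [4, -1] -> [4]
  drop -1 from [-1, 4] -> [4]
  satisfied 2 clause(s); 3 remain; assigned so far: [1, 3]
unit clause [4] forces x4=T; simplify:
  satisfied 3 clause(s); 0 remain; assigned so far: [1, 3, 4]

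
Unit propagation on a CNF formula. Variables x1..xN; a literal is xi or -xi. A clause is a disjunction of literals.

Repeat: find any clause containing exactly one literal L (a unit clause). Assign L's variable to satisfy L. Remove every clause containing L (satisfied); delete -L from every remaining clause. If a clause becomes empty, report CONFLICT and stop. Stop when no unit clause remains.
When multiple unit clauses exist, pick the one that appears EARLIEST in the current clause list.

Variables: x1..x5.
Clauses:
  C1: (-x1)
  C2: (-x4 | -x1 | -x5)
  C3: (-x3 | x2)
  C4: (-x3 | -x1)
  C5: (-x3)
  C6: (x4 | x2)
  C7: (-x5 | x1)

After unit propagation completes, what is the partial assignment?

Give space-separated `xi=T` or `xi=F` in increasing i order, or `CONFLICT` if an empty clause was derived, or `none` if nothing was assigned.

unit clause [-1] forces x1=F; simplify:
  drop 1 from [-5, 1] -> [-5]
  satisfied 3 clause(s); 4 remain; assigned so far: [1]
unit clause [-3] forces x3=F; simplify:
  satisfied 2 clause(s); 2 remain; assigned so far: [1, 3]
unit clause [-5] forces x5=F; simplify:
  satisfied 1 clause(s); 1 remain; assigned so far: [1, 3, 5]

Answer: x1=F x3=F x5=F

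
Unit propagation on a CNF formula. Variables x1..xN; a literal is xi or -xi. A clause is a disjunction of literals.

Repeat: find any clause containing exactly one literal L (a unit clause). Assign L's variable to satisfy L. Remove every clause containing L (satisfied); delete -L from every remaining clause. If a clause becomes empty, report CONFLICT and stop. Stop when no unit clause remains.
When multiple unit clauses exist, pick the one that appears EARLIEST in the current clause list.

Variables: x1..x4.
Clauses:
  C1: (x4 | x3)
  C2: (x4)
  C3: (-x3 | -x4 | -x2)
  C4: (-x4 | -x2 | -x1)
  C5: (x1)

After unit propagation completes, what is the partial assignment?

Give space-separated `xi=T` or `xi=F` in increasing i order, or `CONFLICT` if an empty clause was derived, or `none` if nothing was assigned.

unit clause [4] forces x4=T; simplify:
  drop -4 from [-3, -4, -2] -> [-3, -2]
  drop -4 from [-4, -2, -1] -> [-2, -1]
  satisfied 2 clause(s); 3 remain; assigned so far: [4]
unit clause [1] forces x1=T; simplify:
  drop -1 from [-2, -1] -> [-2]
  satisfied 1 clause(s); 2 remain; assigned so far: [1, 4]
unit clause [-2] forces x2=F; simplify:
  satisfied 2 clause(s); 0 remain; assigned so far: [1, 2, 4]

Answer: x1=T x2=F x4=T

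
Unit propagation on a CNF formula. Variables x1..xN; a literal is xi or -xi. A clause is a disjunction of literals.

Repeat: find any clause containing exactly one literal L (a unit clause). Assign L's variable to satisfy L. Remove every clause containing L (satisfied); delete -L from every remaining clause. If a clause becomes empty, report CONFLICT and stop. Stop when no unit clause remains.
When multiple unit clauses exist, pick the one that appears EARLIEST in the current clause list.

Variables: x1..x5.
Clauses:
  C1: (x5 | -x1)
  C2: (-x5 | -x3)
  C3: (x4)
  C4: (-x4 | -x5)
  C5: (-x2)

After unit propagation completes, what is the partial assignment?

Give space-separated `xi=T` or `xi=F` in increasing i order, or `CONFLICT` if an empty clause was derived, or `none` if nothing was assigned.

unit clause [4] forces x4=T; simplify:
  drop -4 from [-4, -5] -> [-5]
  satisfied 1 clause(s); 4 remain; assigned so far: [4]
unit clause [-5] forces x5=F; simplify:
  drop 5 from [5, -1] -> [-1]
  satisfied 2 clause(s); 2 remain; assigned so far: [4, 5]
unit clause [-1] forces x1=F; simplify:
  satisfied 1 clause(s); 1 remain; assigned so far: [1, 4, 5]
unit clause [-2] forces x2=F; simplify:
  satisfied 1 clause(s); 0 remain; assigned so far: [1, 2, 4, 5]

Answer: x1=F x2=F x4=T x5=F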